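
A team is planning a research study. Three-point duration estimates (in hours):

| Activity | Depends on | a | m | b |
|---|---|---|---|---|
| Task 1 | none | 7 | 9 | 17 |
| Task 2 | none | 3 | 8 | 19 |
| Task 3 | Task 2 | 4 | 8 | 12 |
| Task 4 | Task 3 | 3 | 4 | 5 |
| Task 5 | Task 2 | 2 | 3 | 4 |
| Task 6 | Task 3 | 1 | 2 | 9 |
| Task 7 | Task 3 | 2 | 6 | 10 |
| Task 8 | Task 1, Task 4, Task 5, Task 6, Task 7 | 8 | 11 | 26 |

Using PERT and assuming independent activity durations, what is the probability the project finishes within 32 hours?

0.184

te_Task 1 = (7 + 4·9 + 17)/6 = 60/6 = 10; σ²_Task 1 = ((17−7)/6)² = 2.778
te_Task 2 = (3 + 4·8 + 19)/6 = 54/6 = 9; σ²_Task 2 = ((19−3)/6)² = 7.111
te_Task 3 = (4 + 4·8 + 12)/6 = 48/6 = 8; σ²_Task 3 = ((12−4)/6)² = 1.778
te_Task 4 = (3 + 4·4 + 5)/6 = 24/6 = 4; σ²_Task 4 = ((5−3)/6)² = 0.111
te_Task 5 = (2 + 4·3 + 4)/6 = 18/6 = 3; σ²_Task 5 = ((4−2)/6)² = 0.111
te_Task 6 = (1 + 4·2 + 9)/6 = 18/6 = 3; σ²_Task 6 = ((9−1)/6)² = 1.778
te_Task 7 = (2 + 4·6 + 10)/6 = 36/6 = 6; σ²_Task 7 = ((10−2)/6)² = 1.778
te_Task 8 = (8 + 4·11 + 26)/6 = 78/6 = 13; σ²_Task 8 = ((26−8)/6)² = 9.000

Forward pass:
ES_Task 1 = 0; EF_Task 1 = 10
ES_Task 2 = 0; EF_Task 2 = 9
ES_Task 3 = 9; EF_Task 3 = 9+8 = 17
ES_Task 4 = 17; EF_Task 4 = 17+4 = 21
ES_Task 5 = 9; EF_Task 5 = 9+3 = 12
ES_Task 6 = 17; EF_Task 6 = 17+3 = 20
ES_Task 7 = 17; EF_Task 7 = 17+6 = 23
ES_Task 8 = max(EF_Task 1=10, EF_Task 4=21, EF_Task 5=12, EF_Task 6=20, EF_Task 7=23) = 23; EF_Task 8 = 23+13 = 36
Expected project duration μ = 36 hours. Critical path: Task 2 → Task 3 → Task 7 → Task 8.

Variance along critical path = 7.111 + 1.778 + 1.778 + 9.000 = 19.667; σ = √19.667 = 4.435 hours.
Z = (32 − 36) / 4.435 = -0.902
P(T ≤ 32) = Φ(-0.902) ≈ 0.184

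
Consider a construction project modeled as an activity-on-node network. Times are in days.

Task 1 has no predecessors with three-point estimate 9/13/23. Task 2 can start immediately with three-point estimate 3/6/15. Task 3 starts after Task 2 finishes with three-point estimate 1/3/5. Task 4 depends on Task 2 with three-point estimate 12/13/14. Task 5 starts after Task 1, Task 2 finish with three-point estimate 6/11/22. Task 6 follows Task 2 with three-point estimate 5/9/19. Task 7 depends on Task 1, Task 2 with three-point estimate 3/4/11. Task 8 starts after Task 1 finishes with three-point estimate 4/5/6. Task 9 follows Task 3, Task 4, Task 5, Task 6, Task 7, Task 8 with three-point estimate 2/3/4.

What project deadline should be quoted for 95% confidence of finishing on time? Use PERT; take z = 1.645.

34.9 days

te_Task 1 = (9 + 4·13 + 23)/6 = 84/6 = 14; σ²_Task 1 = ((23−9)/6)² = 5.444
te_Task 2 = (3 + 4·6 + 15)/6 = 42/6 = 7; σ²_Task 2 = ((15−3)/6)² = 4.000
te_Task 3 = (1 + 4·3 + 5)/6 = 18/6 = 3; σ²_Task 3 = ((5−1)/6)² = 0.444
te_Task 4 = (12 + 4·13 + 14)/6 = 78/6 = 13; σ²_Task 4 = ((14−12)/6)² = 0.111
te_Task 5 = (6 + 4·11 + 22)/6 = 72/6 = 12; σ²_Task 5 = ((22−6)/6)² = 7.111
te_Task 6 = (5 + 4·9 + 19)/6 = 60/6 = 10; σ²_Task 6 = ((19−5)/6)² = 5.444
te_Task 7 = (3 + 4·4 + 11)/6 = 30/6 = 5; σ²_Task 7 = ((11−3)/6)² = 1.778
te_Task 8 = (4 + 4·5 + 6)/6 = 30/6 = 5; σ²_Task 8 = ((6−4)/6)² = 0.111
te_Task 9 = (2 + 4·3 + 4)/6 = 18/6 = 3; σ²_Task 9 = ((4−2)/6)² = 0.111

Forward pass:
ES_Task 1 = 0; EF_Task 1 = 14
ES_Task 2 = 0; EF_Task 2 = 7
ES_Task 3 = 7; EF_Task 3 = 7+3 = 10
ES_Task 4 = 7; EF_Task 4 = 7+13 = 20
ES_Task 5 = max(EF_Task 1=14, EF_Task 2=7) = 14; EF_Task 5 = 14+12 = 26
ES_Task 6 = 7; EF_Task 6 = 7+10 = 17
ES_Task 7 = max(EF_Task 1=14, EF_Task 2=7) = 14; EF_Task 7 = 14+5 = 19
ES_Task 8 = 14; EF_Task 8 = 14+5 = 19
ES_Task 9 = max(EF_Task 3=10, EF_Task 4=20, EF_Task 5=26, EF_Task 6=17, EF_Task 7=19, EF_Task 8=19) = 26; EF_Task 9 = 26+3 = 29
Expected project duration μ = 29 days. Critical path: Task 1 → Task 5 → Task 9.

Variance along critical path = 5.444 + 7.111 + 0.111 = 12.667; σ = 3.559 days.
D = μ + z·σ = 29 + 1.645·3.559 = 34.9 days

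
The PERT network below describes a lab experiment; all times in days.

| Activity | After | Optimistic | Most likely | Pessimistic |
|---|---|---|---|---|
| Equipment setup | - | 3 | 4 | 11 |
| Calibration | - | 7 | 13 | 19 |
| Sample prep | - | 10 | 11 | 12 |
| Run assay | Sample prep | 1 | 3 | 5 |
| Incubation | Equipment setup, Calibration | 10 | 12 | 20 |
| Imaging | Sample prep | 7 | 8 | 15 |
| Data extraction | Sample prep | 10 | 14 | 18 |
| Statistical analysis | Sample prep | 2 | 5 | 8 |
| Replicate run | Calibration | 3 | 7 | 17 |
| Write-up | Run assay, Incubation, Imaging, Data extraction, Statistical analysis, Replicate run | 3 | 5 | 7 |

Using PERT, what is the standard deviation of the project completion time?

2.69 days

te_Equipment setup = (3 + 4·4 + 11)/6 = 30/6 = 5; σ²_Equipment setup = ((11−3)/6)² = 1.778
te_Calibration = (7 + 4·13 + 19)/6 = 78/6 = 13; σ²_Calibration = ((19−7)/6)² = 4.000
te_Sample prep = (10 + 4·11 + 12)/6 = 66/6 = 11; σ²_Sample prep = ((12−10)/6)² = 0.111
te_Run assay = (1 + 4·3 + 5)/6 = 18/6 = 3; σ²_Run assay = ((5−1)/6)² = 0.444
te_Incubation = (10 + 4·12 + 20)/6 = 78/6 = 13; σ²_Incubation = ((20−10)/6)² = 2.778
te_Imaging = (7 + 4·8 + 15)/6 = 54/6 = 9; σ²_Imaging = ((15−7)/6)² = 1.778
te_Data extraction = (10 + 4·14 + 18)/6 = 84/6 = 14; σ²_Data extraction = ((18−10)/6)² = 1.778
te_Statistical analysis = (2 + 4·5 + 8)/6 = 30/6 = 5; σ²_Statistical analysis = ((8−2)/6)² = 1.000
te_Replicate run = (3 + 4·7 + 17)/6 = 48/6 = 8; σ²_Replicate run = ((17−3)/6)² = 5.444
te_Write-up = (3 + 4·5 + 7)/6 = 30/6 = 5; σ²_Write-up = ((7−3)/6)² = 0.444

Forward pass:
ES_Equipment setup = 0; EF_Equipment setup = 5
ES_Calibration = 0; EF_Calibration = 13
ES_Sample prep = 0; EF_Sample prep = 11
ES_Run assay = 11; EF_Run assay = 11+3 = 14
ES_Incubation = max(EF_Equipment setup=5, EF_Calibration=13) = 13; EF_Incubation = 13+13 = 26
ES_Imaging = 11; EF_Imaging = 11+9 = 20
ES_Data extraction = 11; EF_Data extraction = 11+14 = 25
ES_Statistical analysis = 11; EF_Statistical analysis = 11+5 = 16
ES_Replicate run = 13; EF_Replicate run = 13+8 = 21
ES_Write-up = max(EF_Run assay=14, EF_Incubation=26, EF_Imaging=20, EF_Data extraction=25, EF_Statistical analysis=16, EF_Replicate run=21) = 26; EF_Write-up = 26+5 = 31
Expected project duration μ = 31 days. Critical path: Calibration → Incubation → Write-up.

Variance along critical path = 4.000 + 2.778 + 0.444 = 7.222
σ = √7.222 = 2.687 days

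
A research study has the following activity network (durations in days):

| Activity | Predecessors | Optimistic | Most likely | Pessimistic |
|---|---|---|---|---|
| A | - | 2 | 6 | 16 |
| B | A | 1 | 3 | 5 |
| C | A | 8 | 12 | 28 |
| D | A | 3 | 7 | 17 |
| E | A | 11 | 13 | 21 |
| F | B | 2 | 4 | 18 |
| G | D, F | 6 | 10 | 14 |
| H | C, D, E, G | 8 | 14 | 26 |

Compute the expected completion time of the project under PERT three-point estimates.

41 days

te_A = (2 + 4·6 + 16)/6 = 42/6 = 7
te_B = (1 + 4·3 + 5)/6 = 18/6 = 3
te_C = (8 + 4·12 + 28)/6 = 84/6 = 14
te_D = (3 + 4·7 + 17)/6 = 48/6 = 8
te_E = (11 + 4·13 + 21)/6 = 84/6 = 14
te_F = (2 + 4·4 + 18)/6 = 36/6 = 6
te_G = (6 + 4·10 + 14)/6 = 60/6 = 10
te_H = (8 + 4·14 + 26)/6 = 90/6 = 15

Forward pass:
ES_A = 0; EF_A = 7
ES_B = 7; EF_B = 7+3 = 10
ES_C = 7; EF_C = 7+14 = 21
ES_D = 7; EF_D = 7+8 = 15
ES_E = 7; EF_E = 7+14 = 21
ES_F = 10; EF_F = 10+6 = 16
ES_G = max(EF_D=15, EF_F=16) = 16; EF_G = 16+10 = 26
ES_H = max(EF_C=21, EF_D=15, EF_E=21, EF_G=26) = 26; EF_H = 26+15 = 41
Expected project duration μ = 41 days. Critical path: A → B → F → G → H.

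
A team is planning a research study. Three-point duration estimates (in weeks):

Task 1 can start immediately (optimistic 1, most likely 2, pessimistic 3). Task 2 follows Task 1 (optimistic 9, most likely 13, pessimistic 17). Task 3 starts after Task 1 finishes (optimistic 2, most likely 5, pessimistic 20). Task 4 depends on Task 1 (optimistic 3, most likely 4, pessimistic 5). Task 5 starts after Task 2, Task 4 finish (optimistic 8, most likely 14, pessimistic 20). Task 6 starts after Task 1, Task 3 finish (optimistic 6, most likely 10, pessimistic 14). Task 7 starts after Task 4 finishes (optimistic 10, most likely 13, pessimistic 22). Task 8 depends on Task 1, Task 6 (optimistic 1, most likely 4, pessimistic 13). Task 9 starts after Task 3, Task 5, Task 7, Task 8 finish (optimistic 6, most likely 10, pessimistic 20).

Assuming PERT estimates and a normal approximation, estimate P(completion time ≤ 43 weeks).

te_Task 1 = (1 + 4·2 + 3)/6 = 12/6 = 2; σ²_Task 1 = ((3−1)/6)² = 0.111
te_Task 2 = (9 + 4·13 + 17)/6 = 78/6 = 13; σ²_Task 2 = ((17−9)/6)² = 1.778
te_Task 3 = (2 + 4·5 + 20)/6 = 42/6 = 7; σ²_Task 3 = ((20−2)/6)² = 9.000
te_Task 4 = (3 + 4·4 + 5)/6 = 24/6 = 4; σ²_Task 4 = ((5−3)/6)² = 0.111
te_Task 5 = (8 + 4·14 + 20)/6 = 84/6 = 14; σ²_Task 5 = ((20−8)/6)² = 4.000
te_Task 6 = (6 + 4·10 + 14)/6 = 60/6 = 10; σ²_Task 6 = ((14−6)/6)² = 1.778
te_Task 7 = (10 + 4·13 + 22)/6 = 84/6 = 14; σ²_Task 7 = ((22−10)/6)² = 4.000
te_Task 8 = (1 + 4·4 + 13)/6 = 30/6 = 5; σ²_Task 8 = ((13−1)/6)² = 4.000
te_Task 9 = (6 + 4·10 + 20)/6 = 66/6 = 11; σ²_Task 9 = ((20−6)/6)² = 5.444

Forward pass:
ES_Task 1 = 0; EF_Task 1 = 2
ES_Task 2 = 2; EF_Task 2 = 2+13 = 15
ES_Task 3 = 2; EF_Task 3 = 2+7 = 9
ES_Task 4 = 2; EF_Task 4 = 2+4 = 6
ES_Task 5 = max(EF_Task 2=15, EF_Task 4=6) = 15; EF_Task 5 = 15+14 = 29
ES_Task 6 = max(EF_Task 1=2, EF_Task 3=9) = 9; EF_Task 6 = 9+10 = 19
ES_Task 7 = 6; EF_Task 7 = 6+14 = 20
ES_Task 8 = max(EF_Task 1=2, EF_Task 6=19) = 19; EF_Task 8 = 19+5 = 24
ES_Task 9 = max(EF_Task 3=9, EF_Task 5=29, EF_Task 7=20, EF_Task 8=24) = 29; EF_Task 9 = 29+11 = 40
Expected project duration μ = 40 weeks. Critical path: Task 1 → Task 2 → Task 5 → Task 9.

Variance along critical path = 0.111 + 1.778 + 4.000 + 5.444 = 11.333; σ = √11.333 = 3.367 weeks.
Z = (43 − 40) / 3.367 = 0.891
P(T ≤ 43) = Φ(0.891) ≈ 0.814

0.814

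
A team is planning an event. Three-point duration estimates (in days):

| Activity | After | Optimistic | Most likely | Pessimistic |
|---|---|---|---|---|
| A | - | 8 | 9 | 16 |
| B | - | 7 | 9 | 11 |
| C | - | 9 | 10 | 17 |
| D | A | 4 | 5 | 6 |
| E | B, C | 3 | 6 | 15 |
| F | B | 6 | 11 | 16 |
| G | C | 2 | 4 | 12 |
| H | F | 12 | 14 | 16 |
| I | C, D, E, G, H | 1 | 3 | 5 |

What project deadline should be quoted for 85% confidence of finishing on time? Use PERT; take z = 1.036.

te_A = (8 + 4·9 + 16)/6 = 60/6 = 10; σ²_A = ((16−8)/6)² = 1.778
te_B = (7 + 4·9 + 11)/6 = 54/6 = 9; σ²_B = ((11−7)/6)² = 0.444
te_C = (9 + 4·10 + 17)/6 = 66/6 = 11; σ²_C = ((17−9)/6)² = 1.778
te_D = (4 + 4·5 + 6)/6 = 30/6 = 5; σ²_D = ((6−4)/6)² = 0.111
te_E = (3 + 4·6 + 15)/6 = 42/6 = 7; σ²_E = ((15−3)/6)² = 4.000
te_F = (6 + 4·11 + 16)/6 = 66/6 = 11; σ²_F = ((16−6)/6)² = 2.778
te_G = (2 + 4·4 + 12)/6 = 30/6 = 5; σ²_G = ((12−2)/6)² = 2.778
te_H = (12 + 4·14 + 16)/6 = 84/6 = 14; σ²_H = ((16−12)/6)² = 0.444
te_I = (1 + 4·3 + 5)/6 = 18/6 = 3; σ²_I = ((5−1)/6)² = 0.444

Forward pass:
ES_A = 0; EF_A = 10
ES_B = 0; EF_B = 9
ES_C = 0; EF_C = 11
ES_D = 10; EF_D = 10+5 = 15
ES_E = max(EF_B=9, EF_C=11) = 11; EF_E = 11+7 = 18
ES_F = 9; EF_F = 9+11 = 20
ES_G = 11; EF_G = 11+5 = 16
ES_H = 20; EF_H = 20+14 = 34
ES_I = max(EF_C=11, EF_D=15, EF_E=18, EF_G=16, EF_H=34) = 34; EF_I = 34+3 = 37
Expected project duration μ = 37 days. Critical path: B → F → H → I.

Variance along critical path = 0.444 + 2.778 + 0.444 + 0.444 = 4.111; σ = 2.028 days.
D = μ + z·σ = 37 + 1.036·2.028 = 39.1 days

39.1 days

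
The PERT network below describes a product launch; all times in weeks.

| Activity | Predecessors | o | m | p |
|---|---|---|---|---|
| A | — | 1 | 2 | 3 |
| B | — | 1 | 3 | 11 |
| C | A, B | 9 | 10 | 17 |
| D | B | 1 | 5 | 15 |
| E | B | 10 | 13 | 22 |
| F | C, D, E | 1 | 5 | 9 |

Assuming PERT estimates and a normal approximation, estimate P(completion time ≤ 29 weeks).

0.980

te_A = (1 + 4·2 + 3)/6 = 12/6 = 2; σ²_A = ((3−1)/6)² = 0.111
te_B = (1 + 4·3 + 11)/6 = 24/6 = 4; σ²_B = ((11−1)/6)² = 2.778
te_C = (9 + 4·10 + 17)/6 = 66/6 = 11; σ²_C = ((17−9)/6)² = 1.778
te_D = (1 + 4·5 + 15)/6 = 36/6 = 6; σ²_D = ((15−1)/6)² = 5.444
te_E = (10 + 4·13 + 22)/6 = 84/6 = 14; σ²_E = ((22−10)/6)² = 4.000
te_F = (1 + 4·5 + 9)/6 = 30/6 = 5; σ²_F = ((9−1)/6)² = 1.778

Forward pass:
ES_A = 0; EF_A = 2
ES_B = 0; EF_B = 4
ES_C = max(EF_A=2, EF_B=4) = 4; EF_C = 4+11 = 15
ES_D = 4; EF_D = 4+6 = 10
ES_E = 4; EF_E = 4+14 = 18
ES_F = max(EF_C=15, EF_D=10, EF_E=18) = 18; EF_F = 18+5 = 23
Expected project duration μ = 23 weeks. Critical path: B → E → F.

Variance along critical path = 2.778 + 4.000 + 1.778 = 8.556; σ = √8.556 = 2.925 weeks.
Z = (29 − 23) / 2.925 = 2.051
P(T ≤ 29) = Φ(2.051) ≈ 0.980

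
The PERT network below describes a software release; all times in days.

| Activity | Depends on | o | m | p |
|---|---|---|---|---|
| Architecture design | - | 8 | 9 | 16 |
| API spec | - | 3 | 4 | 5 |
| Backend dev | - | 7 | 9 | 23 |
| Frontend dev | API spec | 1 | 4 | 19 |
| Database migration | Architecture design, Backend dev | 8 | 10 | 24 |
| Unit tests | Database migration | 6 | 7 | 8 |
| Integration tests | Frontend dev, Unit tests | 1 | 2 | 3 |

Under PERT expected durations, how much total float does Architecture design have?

1 days

te_Architecture design = (8 + 4·9 + 16)/6 = 60/6 = 10
te_API spec = (3 + 4·4 + 5)/6 = 24/6 = 4
te_Backend dev = (7 + 4·9 + 23)/6 = 66/6 = 11
te_Frontend dev = (1 + 4·4 + 19)/6 = 36/6 = 6
te_Database migration = (8 + 4·10 + 24)/6 = 72/6 = 12
te_Unit tests = (6 + 4·7 + 8)/6 = 42/6 = 7
te_Integration tests = (1 + 4·2 + 3)/6 = 12/6 = 2

Forward pass:
ES_Architecture design = 0; EF_Architecture design = 10
ES_API spec = 0; EF_API spec = 4
ES_Backend dev = 0; EF_Backend dev = 11
ES_Frontend dev = 4; EF_Frontend dev = 4+6 = 10
ES_Database migration = max(EF_Architecture design=10, EF_Backend dev=11) = 11; EF_Database migration = 11+12 = 23
ES_Unit tests = 23; EF_Unit tests = 23+7 = 30
ES_Integration tests = max(EF_Frontend dev=10, EF_Unit tests=30) = 30; EF_Integration tests = 30+2 = 32
Expected project duration μ = 32 days. Critical path: Backend dev → Database migration → Unit tests → Integration tests.

Backward pass:
LF_Integration tests = 32; LS_Integration tests = 32−2 = 30
LF_Unit tests = LS_Integration tests = 30; LS_Unit tests = 30−7 = 23
LF_Database migration = LS_Unit tests = 23; LS_Database migration = 23−12 = 11
LF_Frontend dev = LS_Integration tests = 30; LS_Frontend dev = 30−6 = 24
LF_Backend dev = LS_Database migration = 11; LS_Backend dev = 11−11 = 0
LF_API spec = LS_Frontend dev = 24; LS_API spec = 24−4 = 20
LF_Architecture design = LS_Database migration = 11; LS_Architecture design = 11−10 = 1
Slack_Architecture design = LS_Architecture design − ES_Architecture design = 1 − 0 = 1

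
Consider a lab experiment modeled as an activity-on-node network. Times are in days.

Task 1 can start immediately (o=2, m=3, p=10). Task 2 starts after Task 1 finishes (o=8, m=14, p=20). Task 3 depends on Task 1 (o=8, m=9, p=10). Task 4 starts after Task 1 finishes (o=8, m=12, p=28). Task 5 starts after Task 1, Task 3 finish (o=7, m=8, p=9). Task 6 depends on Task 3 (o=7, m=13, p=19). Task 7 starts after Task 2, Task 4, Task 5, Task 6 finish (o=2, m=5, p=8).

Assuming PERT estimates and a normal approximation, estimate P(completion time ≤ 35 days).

0.936

te_Task 1 = (2 + 4·3 + 10)/6 = 24/6 = 4; σ²_Task 1 = ((10−2)/6)² = 1.778
te_Task 2 = (8 + 4·14 + 20)/6 = 84/6 = 14; σ²_Task 2 = ((20−8)/6)² = 4.000
te_Task 3 = (8 + 4·9 + 10)/6 = 54/6 = 9; σ²_Task 3 = ((10−8)/6)² = 0.111
te_Task 4 = (8 + 4·12 + 28)/6 = 84/6 = 14; σ²_Task 4 = ((28−8)/6)² = 11.111
te_Task 5 = (7 + 4·8 + 9)/6 = 48/6 = 8; σ²_Task 5 = ((9−7)/6)² = 0.111
te_Task 6 = (7 + 4·13 + 19)/6 = 78/6 = 13; σ²_Task 6 = ((19−7)/6)² = 4.000
te_Task 7 = (2 + 4·5 + 8)/6 = 30/6 = 5; σ²_Task 7 = ((8−2)/6)² = 1.000

Forward pass:
ES_Task 1 = 0; EF_Task 1 = 4
ES_Task 2 = 4; EF_Task 2 = 4+14 = 18
ES_Task 3 = 4; EF_Task 3 = 4+9 = 13
ES_Task 4 = 4; EF_Task 4 = 4+14 = 18
ES_Task 5 = max(EF_Task 1=4, EF_Task 3=13) = 13; EF_Task 5 = 13+8 = 21
ES_Task 6 = 13; EF_Task 6 = 13+13 = 26
ES_Task 7 = max(EF_Task 2=18, EF_Task 4=18, EF_Task 5=21, EF_Task 6=26) = 26; EF_Task 7 = 26+5 = 31
Expected project duration μ = 31 days. Critical path: Task 1 → Task 3 → Task 6 → Task 7.

Variance along critical path = 1.778 + 0.111 + 4.000 + 1.000 = 6.889; σ = √6.889 = 2.625 days.
Z = (35 − 31) / 2.625 = 1.524
P(T ≤ 35) = Φ(1.524) ≈ 0.936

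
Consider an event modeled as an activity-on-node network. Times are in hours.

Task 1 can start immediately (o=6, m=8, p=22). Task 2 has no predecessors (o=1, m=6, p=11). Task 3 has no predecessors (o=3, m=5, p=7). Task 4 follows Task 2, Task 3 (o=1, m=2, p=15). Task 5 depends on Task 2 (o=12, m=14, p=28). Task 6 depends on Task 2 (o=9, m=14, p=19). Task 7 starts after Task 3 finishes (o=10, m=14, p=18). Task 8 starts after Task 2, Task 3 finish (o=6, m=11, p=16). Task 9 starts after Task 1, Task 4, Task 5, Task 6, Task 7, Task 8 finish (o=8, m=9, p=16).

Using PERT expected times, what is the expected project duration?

te_Task 1 = (6 + 4·8 + 22)/6 = 60/6 = 10
te_Task 2 = (1 + 4·6 + 11)/6 = 36/6 = 6
te_Task 3 = (3 + 4·5 + 7)/6 = 30/6 = 5
te_Task 4 = (1 + 4·2 + 15)/6 = 24/6 = 4
te_Task 5 = (12 + 4·14 + 28)/6 = 96/6 = 16
te_Task 6 = (9 + 4·14 + 19)/6 = 84/6 = 14
te_Task 7 = (10 + 4·14 + 18)/6 = 84/6 = 14
te_Task 8 = (6 + 4·11 + 16)/6 = 66/6 = 11
te_Task 9 = (8 + 4·9 + 16)/6 = 60/6 = 10

Forward pass:
ES_Task 1 = 0; EF_Task 1 = 10
ES_Task 2 = 0; EF_Task 2 = 6
ES_Task 3 = 0; EF_Task 3 = 5
ES_Task 4 = max(EF_Task 2=6, EF_Task 3=5) = 6; EF_Task 4 = 6+4 = 10
ES_Task 5 = 6; EF_Task 5 = 6+16 = 22
ES_Task 6 = 6; EF_Task 6 = 6+14 = 20
ES_Task 7 = 5; EF_Task 7 = 5+14 = 19
ES_Task 8 = max(EF_Task 2=6, EF_Task 3=5) = 6; EF_Task 8 = 6+11 = 17
ES_Task 9 = max(EF_Task 1=10, EF_Task 4=10, EF_Task 5=22, EF_Task 6=20, EF_Task 7=19, EF_Task 8=17) = 22; EF_Task 9 = 22+10 = 32
Expected project duration μ = 32 hours. Critical path: Task 2 → Task 5 → Task 9.

32 hours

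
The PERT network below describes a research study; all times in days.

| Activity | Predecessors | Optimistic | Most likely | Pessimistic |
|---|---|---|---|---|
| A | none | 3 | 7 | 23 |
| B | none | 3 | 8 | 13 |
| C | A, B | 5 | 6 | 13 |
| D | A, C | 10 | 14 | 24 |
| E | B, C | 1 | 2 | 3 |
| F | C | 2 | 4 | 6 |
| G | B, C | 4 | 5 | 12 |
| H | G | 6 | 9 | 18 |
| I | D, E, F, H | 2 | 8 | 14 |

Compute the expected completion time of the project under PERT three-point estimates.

40 days

te_A = (3 + 4·7 + 23)/6 = 54/6 = 9
te_B = (3 + 4·8 + 13)/6 = 48/6 = 8
te_C = (5 + 4·6 + 13)/6 = 42/6 = 7
te_D = (10 + 4·14 + 24)/6 = 90/6 = 15
te_E = (1 + 4·2 + 3)/6 = 12/6 = 2
te_F = (2 + 4·4 + 6)/6 = 24/6 = 4
te_G = (4 + 4·5 + 12)/6 = 36/6 = 6
te_H = (6 + 4·9 + 18)/6 = 60/6 = 10
te_I = (2 + 4·8 + 14)/6 = 48/6 = 8

Forward pass:
ES_A = 0; EF_A = 9
ES_B = 0; EF_B = 8
ES_C = max(EF_A=9, EF_B=8) = 9; EF_C = 9+7 = 16
ES_D = max(EF_A=9, EF_C=16) = 16; EF_D = 16+15 = 31
ES_E = max(EF_B=8, EF_C=16) = 16; EF_E = 16+2 = 18
ES_F = 16; EF_F = 16+4 = 20
ES_G = max(EF_B=8, EF_C=16) = 16; EF_G = 16+6 = 22
ES_H = 22; EF_H = 22+10 = 32
ES_I = max(EF_D=31, EF_E=18, EF_F=20, EF_H=32) = 32; EF_I = 32+8 = 40
Expected project duration μ = 40 days. Critical path: A → C → G → H → I.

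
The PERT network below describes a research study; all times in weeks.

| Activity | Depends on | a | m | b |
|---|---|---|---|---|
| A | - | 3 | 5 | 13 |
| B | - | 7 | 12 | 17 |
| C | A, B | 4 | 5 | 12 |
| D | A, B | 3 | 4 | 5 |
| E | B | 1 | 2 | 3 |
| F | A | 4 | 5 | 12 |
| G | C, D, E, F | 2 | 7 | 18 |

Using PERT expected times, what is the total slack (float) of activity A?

6 weeks

te_A = (3 + 4·5 + 13)/6 = 36/6 = 6
te_B = (7 + 4·12 + 17)/6 = 72/6 = 12
te_C = (4 + 4·5 + 12)/6 = 36/6 = 6
te_D = (3 + 4·4 + 5)/6 = 24/6 = 4
te_E = (1 + 4·2 + 3)/6 = 12/6 = 2
te_F = (4 + 4·5 + 12)/6 = 36/6 = 6
te_G = (2 + 4·7 + 18)/6 = 48/6 = 8

Forward pass:
ES_A = 0; EF_A = 6
ES_B = 0; EF_B = 12
ES_C = max(EF_A=6, EF_B=12) = 12; EF_C = 12+6 = 18
ES_D = max(EF_A=6, EF_B=12) = 12; EF_D = 12+4 = 16
ES_E = 12; EF_E = 12+2 = 14
ES_F = 6; EF_F = 6+6 = 12
ES_G = max(EF_C=18, EF_D=16, EF_E=14, EF_F=12) = 18; EF_G = 18+8 = 26
Expected project duration μ = 26 weeks. Critical path: B → C → G.

Backward pass:
LF_G = 26; LS_G = 26−8 = 18
LF_F = LS_G = 18; LS_F = 18−6 = 12
LF_E = LS_G = 18; LS_E = 18−2 = 16
LF_D = LS_G = 18; LS_D = 18−4 = 14
LF_C = LS_G = 18; LS_C = 18−6 = 12
LF_B = min(LS_C=12, LS_D=14, LS_E=16) = 12; LS_B = 12−12 = 0
LF_A = min(LS_C=12, LS_D=14, LS_F=12) = 12; LS_A = 12−6 = 6
Slack_A = LS_A − ES_A = 6 − 0 = 6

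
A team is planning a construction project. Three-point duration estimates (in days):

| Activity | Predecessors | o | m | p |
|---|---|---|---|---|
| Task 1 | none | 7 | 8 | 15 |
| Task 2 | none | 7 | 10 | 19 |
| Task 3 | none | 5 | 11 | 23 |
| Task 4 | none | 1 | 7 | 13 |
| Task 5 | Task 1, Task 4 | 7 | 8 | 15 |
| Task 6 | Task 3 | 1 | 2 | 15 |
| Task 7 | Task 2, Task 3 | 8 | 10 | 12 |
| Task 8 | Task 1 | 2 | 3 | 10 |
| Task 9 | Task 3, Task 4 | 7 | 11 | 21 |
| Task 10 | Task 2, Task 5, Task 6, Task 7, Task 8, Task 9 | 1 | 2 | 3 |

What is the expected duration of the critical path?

26 days

te_Task 1 = (7 + 4·8 + 15)/6 = 54/6 = 9
te_Task 2 = (7 + 4·10 + 19)/6 = 66/6 = 11
te_Task 3 = (5 + 4·11 + 23)/6 = 72/6 = 12
te_Task 4 = (1 + 4·7 + 13)/6 = 42/6 = 7
te_Task 5 = (7 + 4·8 + 15)/6 = 54/6 = 9
te_Task 6 = (1 + 4·2 + 15)/6 = 24/6 = 4
te_Task 7 = (8 + 4·10 + 12)/6 = 60/6 = 10
te_Task 8 = (2 + 4·3 + 10)/6 = 24/6 = 4
te_Task 9 = (7 + 4·11 + 21)/6 = 72/6 = 12
te_Task 10 = (1 + 4·2 + 3)/6 = 12/6 = 2

Forward pass:
ES_Task 1 = 0; EF_Task 1 = 9
ES_Task 2 = 0; EF_Task 2 = 11
ES_Task 3 = 0; EF_Task 3 = 12
ES_Task 4 = 0; EF_Task 4 = 7
ES_Task 5 = max(EF_Task 1=9, EF_Task 4=7) = 9; EF_Task 5 = 9+9 = 18
ES_Task 6 = 12; EF_Task 6 = 12+4 = 16
ES_Task 7 = max(EF_Task 2=11, EF_Task 3=12) = 12; EF_Task 7 = 12+10 = 22
ES_Task 8 = 9; EF_Task 8 = 9+4 = 13
ES_Task 9 = max(EF_Task 3=12, EF_Task 4=7) = 12; EF_Task 9 = 12+12 = 24
ES_Task 10 = max(EF_Task 2=11, EF_Task 5=18, EF_Task 6=16, EF_Task 7=22, EF_Task 8=13, EF_Task 9=24) = 24; EF_Task 10 = 24+2 = 26
Expected project duration μ = 26 days. Critical path: Task 3 → Task 9 → Task 10.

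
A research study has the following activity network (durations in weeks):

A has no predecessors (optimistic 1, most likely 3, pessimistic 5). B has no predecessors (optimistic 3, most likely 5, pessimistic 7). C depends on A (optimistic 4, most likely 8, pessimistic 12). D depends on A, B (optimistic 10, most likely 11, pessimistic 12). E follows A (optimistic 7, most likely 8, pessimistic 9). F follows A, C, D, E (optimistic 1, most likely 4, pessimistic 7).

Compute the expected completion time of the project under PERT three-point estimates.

te_A = (1 + 4·3 + 5)/6 = 18/6 = 3
te_B = (3 + 4·5 + 7)/6 = 30/6 = 5
te_C = (4 + 4·8 + 12)/6 = 48/6 = 8
te_D = (10 + 4·11 + 12)/6 = 66/6 = 11
te_E = (7 + 4·8 + 9)/6 = 48/6 = 8
te_F = (1 + 4·4 + 7)/6 = 24/6 = 4

Forward pass:
ES_A = 0; EF_A = 3
ES_B = 0; EF_B = 5
ES_C = 3; EF_C = 3+8 = 11
ES_D = max(EF_A=3, EF_B=5) = 5; EF_D = 5+11 = 16
ES_E = 3; EF_E = 3+8 = 11
ES_F = max(EF_A=3, EF_C=11, EF_D=16, EF_E=11) = 16; EF_F = 16+4 = 20
Expected project duration μ = 20 weeks. Critical path: B → D → F.

20 weeks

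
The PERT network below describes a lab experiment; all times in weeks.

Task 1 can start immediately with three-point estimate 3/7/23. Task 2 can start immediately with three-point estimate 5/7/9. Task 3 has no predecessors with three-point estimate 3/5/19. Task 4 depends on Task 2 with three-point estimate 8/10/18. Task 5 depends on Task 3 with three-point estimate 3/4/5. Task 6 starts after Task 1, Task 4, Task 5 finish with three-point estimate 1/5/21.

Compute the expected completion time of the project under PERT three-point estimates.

te_Task 1 = (3 + 4·7 + 23)/6 = 54/6 = 9
te_Task 2 = (5 + 4·7 + 9)/6 = 42/6 = 7
te_Task 3 = (3 + 4·5 + 19)/6 = 42/6 = 7
te_Task 4 = (8 + 4·10 + 18)/6 = 66/6 = 11
te_Task 5 = (3 + 4·4 + 5)/6 = 24/6 = 4
te_Task 6 = (1 + 4·5 + 21)/6 = 42/6 = 7

Forward pass:
ES_Task 1 = 0; EF_Task 1 = 9
ES_Task 2 = 0; EF_Task 2 = 7
ES_Task 3 = 0; EF_Task 3 = 7
ES_Task 4 = 7; EF_Task 4 = 7+11 = 18
ES_Task 5 = 7; EF_Task 5 = 7+4 = 11
ES_Task 6 = max(EF_Task 1=9, EF_Task 4=18, EF_Task 5=11) = 18; EF_Task 6 = 18+7 = 25
Expected project duration μ = 25 weeks. Critical path: Task 2 → Task 4 → Task 6.

25 weeks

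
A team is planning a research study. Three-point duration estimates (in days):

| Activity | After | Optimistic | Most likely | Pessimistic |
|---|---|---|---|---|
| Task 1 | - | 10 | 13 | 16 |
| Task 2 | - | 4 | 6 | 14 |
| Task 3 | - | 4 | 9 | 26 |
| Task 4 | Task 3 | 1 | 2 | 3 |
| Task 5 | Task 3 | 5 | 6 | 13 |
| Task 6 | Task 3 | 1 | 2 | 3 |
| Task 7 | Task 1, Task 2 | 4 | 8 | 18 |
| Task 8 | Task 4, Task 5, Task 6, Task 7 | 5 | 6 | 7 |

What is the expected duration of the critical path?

28 days

te_Task 1 = (10 + 4·13 + 16)/6 = 78/6 = 13
te_Task 2 = (4 + 4·6 + 14)/6 = 42/6 = 7
te_Task 3 = (4 + 4·9 + 26)/6 = 66/6 = 11
te_Task 4 = (1 + 4·2 + 3)/6 = 12/6 = 2
te_Task 5 = (5 + 4·6 + 13)/6 = 42/6 = 7
te_Task 6 = (1 + 4·2 + 3)/6 = 12/6 = 2
te_Task 7 = (4 + 4·8 + 18)/6 = 54/6 = 9
te_Task 8 = (5 + 4·6 + 7)/6 = 36/6 = 6

Forward pass:
ES_Task 1 = 0; EF_Task 1 = 13
ES_Task 2 = 0; EF_Task 2 = 7
ES_Task 3 = 0; EF_Task 3 = 11
ES_Task 4 = 11; EF_Task 4 = 11+2 = 13
ES_Task 5 = 11; EF_Task 5 = 11+7 = 18
ES_Task 6 = 11; EF_Task 6 = 11+2 = 13
ES_Task 7 = max(EF_Task 1=13, EF_Task 2=7) = 13; EF_Task 7 = 13+9 = 22
ES_Task 8 = max(EF_Task 4=13, EF_Task 5=18, EF_Task 6=13, EF_Task 7=22) = 22; EF_Task 8 = 22+6 = 28
Expected project duration μ = 28 days. Critical path: Task 1 → Task 7 → Task 8.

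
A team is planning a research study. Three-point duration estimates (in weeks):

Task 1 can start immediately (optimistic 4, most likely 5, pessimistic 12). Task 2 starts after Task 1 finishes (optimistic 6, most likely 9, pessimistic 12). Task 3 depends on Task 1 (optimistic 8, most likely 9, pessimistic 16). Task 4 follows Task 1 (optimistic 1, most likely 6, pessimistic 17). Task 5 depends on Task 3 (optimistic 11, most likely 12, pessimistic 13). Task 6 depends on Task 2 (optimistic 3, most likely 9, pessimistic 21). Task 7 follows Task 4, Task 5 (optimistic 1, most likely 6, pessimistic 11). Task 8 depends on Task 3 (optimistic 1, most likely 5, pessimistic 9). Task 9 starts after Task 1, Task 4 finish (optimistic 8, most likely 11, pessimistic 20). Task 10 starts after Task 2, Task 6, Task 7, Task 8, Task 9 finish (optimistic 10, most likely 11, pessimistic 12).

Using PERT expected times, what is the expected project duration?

45 weeks

te_Task 1 = (4 + 4·5 + 12)/6 = 36/6 = 6
te_Task 2 = (6 + 4·9 + 12)/6 = 54/6 = 9
te_Task 3 = (8 + 4·9 + 16)/6 = 60/6 = 10
te_Task 4 = (1 + 4·6 + 17)/6 = 42/6 = 7
te_Task 5 = (11 + 4·12 + 13)/6 = 72/6 = 12
te_Task 6 = (3 + 4·9 + 21)/6 = 60/6 = 10
te_Task 7 = (1 + 4·6 + 11)/6 = 36/6 = 6
te_Task 8 = (1 + 4·5 + 9)/6 = 30/6 = 5
te_Task 9 = (8 + 4·11 + 20)/6 = 72/6 = 12
te_Task 10 = (10 + 4·11 + 12)/6 = 66/6 = 11

Forward pass:
ES_Task 1 = 0; EF_Task 1 = 6
ES_Task 2 = 6; EF_Task 2 = 6+9 = 15
ES_Task 3 = 6; EF_Task 3 = 6+10 = 16
ES_Task 4 = 6; EF_Task 4 = 6+7 = 13
ES_Task 5 = 16; EF_Task 5 = 16+12 = 28
ES_Task 6 = 15; EF_Task 6 = 15+10 = 25
ES_Task 7 = max(EF_Task 4=13, EF_Task 5=28) = 28; EF_Task 7 = 28+6 = 34
ES_Task 8 = 16; EF_Task 8 = 16+5 = 21
ES_Task 9 = max(EF_Task 1=6, EF_Task 4=13) = 13; EF_Task 9 = 13+12 = 25
ES_Task 10 = max(EF_Task 2=15, EF_Task 6=25, EF_Task 7=34, EF_Task 8=21, EF_Task 9=25) = 34; EF_Task 10 = 34+11 = 45
Expected project duration μ = 45 weeks. Critical path: Task 1 → Task 3 → Task 5 → Task 7 → Task 10.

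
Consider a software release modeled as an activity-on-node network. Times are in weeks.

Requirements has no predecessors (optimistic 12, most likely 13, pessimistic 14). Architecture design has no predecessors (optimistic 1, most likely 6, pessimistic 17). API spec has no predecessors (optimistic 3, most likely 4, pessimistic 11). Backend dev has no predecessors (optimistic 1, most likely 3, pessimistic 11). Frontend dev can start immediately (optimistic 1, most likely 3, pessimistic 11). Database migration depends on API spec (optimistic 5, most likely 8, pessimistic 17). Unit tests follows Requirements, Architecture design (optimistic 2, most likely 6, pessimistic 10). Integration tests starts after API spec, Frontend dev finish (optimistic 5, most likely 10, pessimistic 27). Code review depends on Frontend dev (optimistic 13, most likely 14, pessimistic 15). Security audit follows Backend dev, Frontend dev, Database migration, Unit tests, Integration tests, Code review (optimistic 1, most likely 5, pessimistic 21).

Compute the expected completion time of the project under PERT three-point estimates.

26 weeks

te_Requirements = (12 + 4·13 + 14)/6 = 78/6 = 13
te_Architecture design = (1 + 4·6 + 17)/6 = 42/6 = 7
te_API spec = (3 + 4·4 + 11)/6 = 30/6 = 5
te_Backend dev = (1 + 4·3 + 11)/6 = 24/6 = 4
te_Frontend dev = (1 + 4·3 + 11)/6 = 24/6 = 4
te_Database migration = (5 + 4·8 + 17)/6 = 54/6 = 9
te_Unit tests = (2 + 4·6 + 10)/6 = 36/6 = 6
te_Integration tests = (5 + 4·10 + 27)/6 = 72/6 = 12
te_Code review = (13 + 4·14 + 15)/6 = 84/6 = 14
te_Security audit = (1 + 4·5 + 21)/6 = 42/6 = 7

Forward pass:
ES_Requirements = 0; EF_Requirements = 13
ES_Architecture design = 0; EF_Architecture design = 7
ES_API spec = 0; EF_API spec = 5
ES_Backend dev = 0; EF_Backend dev = 4
ES_Frontend dev = 0; EF_Frontend dev = 4
ES_Database migration = 5; EF_Database migration = 5+9 = 14
ES_Unit tests = max(EF_Requirements=13, EF_Architecture design=7) = 13; EF_Unit tests = 13+6 = 19
ES_Integration tests = max(EF_API spec=5, EF_Frontend dev=4) = 5; EF_Integration tests = 5+12 = 17
ES_Code review = 4; EF_Code review = 4+14 = 18
ES_Security audit = max(EF_Backend dev=4, EF_Frontend dev=4, EF_Database migration=14, EF_Unit tests=19, EF_Integration tests=17, EF_Code review=18) = 19; EF_Security audit = 19+7 = 26
Expected project duration μ = 26 weeks. Critical path: Requirements → Unit tests → Security audit.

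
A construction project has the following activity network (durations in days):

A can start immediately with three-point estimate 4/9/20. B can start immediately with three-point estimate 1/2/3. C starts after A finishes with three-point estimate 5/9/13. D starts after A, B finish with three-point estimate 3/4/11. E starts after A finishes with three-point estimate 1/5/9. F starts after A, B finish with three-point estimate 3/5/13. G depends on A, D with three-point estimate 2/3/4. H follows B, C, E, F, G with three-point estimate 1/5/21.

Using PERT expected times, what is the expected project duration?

te_A = (4 + 4·9 + 20)/6 = 60/6 = 10
te_B = (1 + 4·2 + 3)/6 = 12/6 = 2
te_C = (5 + 4·9 + 13)/6 = 54/6 = 9
te_D = (3 + 4·4 + 11)/6 = 30/6 = 5
te_E = (1 + 4·5 + 9)/6 = 30/6 = 5
te_F = (3 + 4·5 + 13)/6 = 36/6 = 6
te_G = (2 + 4·3 + 4)/6 = 18/6 = 3
te_H = (1 + 4·5 + 21)/6 = 42/6 = 7

Forward pass:
ES_A = 0; EF_A = 10
ES_B = 0; EF_B = 2
ES_C = 10; EF_C = 10+9 = 19
ES_D = max(EF_A=10, EF_B=2) = 10; EF_D = 10+5 = 15
ES_E = 10; EF_E = 10+5 = 15
ES_F = max(EF_A=10, EF_B=2) = 10; EF_F = 10+6 = 16
ES_G = max(EF_A=10, EF_D=15) = 15; EF_G = 15+3 = 18
ES_H = max(EF_B=2, EF_C=19, EF_E=15, EF_F=16, EF_G=18) = 19; EF_H = 19+7 = 26
Expected project duration μ = 26 days. Critical path: A → C → H.

26 days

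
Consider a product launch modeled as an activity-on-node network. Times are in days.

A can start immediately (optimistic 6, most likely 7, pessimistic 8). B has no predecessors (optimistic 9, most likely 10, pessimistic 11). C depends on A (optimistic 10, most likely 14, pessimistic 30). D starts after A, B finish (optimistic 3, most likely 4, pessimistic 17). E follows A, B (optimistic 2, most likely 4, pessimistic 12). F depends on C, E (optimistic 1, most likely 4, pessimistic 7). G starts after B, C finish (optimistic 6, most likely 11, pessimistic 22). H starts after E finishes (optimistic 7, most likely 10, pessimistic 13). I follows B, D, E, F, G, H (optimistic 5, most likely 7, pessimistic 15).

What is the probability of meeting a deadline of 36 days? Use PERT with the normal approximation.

0.064

te_A = (6 + 4·7 + 8)/6 = 42/6 = 7; σ²_A = ((8−6)/6)² = 0.111
te_B = (9 + 4·10 + 11)/6 = 60/6 = 10; σ²_B = ((11−9)/6)² = 0.111
te_C = (10 + 4·14 + 30)/6 = 96/6 = 16; σ²_C = ((30−10)/6)² = 11.111
te_D = (3 + 4·4 + 17)/6 = 36/6 = 6; σ²_D = ((17−3)/6)² = 5.444
te_E = (2 + 4·4 + 12)/6 = 30/6 = 5; σ²_E = ((12−2)/6)² = 2.778
te_F = (1 + 4·4 + 7)/6 = 24/6 = 4; σ²_F = ((7−1)/6)² = 1.000
te_G = (6 + 4·11 + 22)/6 = 72/6 = 12; σ²_G = ((22−6)/6)² = 7.111
te_H = (7 + 4·10 + 13)/6 = 60/6 = 10; σ²_H = ((13−7)/6)² = 1.000
te_I = (5 + 4·7 + 15)/6 = 48/6 = 8; σ²_I = ((15−5)/6)² = 2.778

Forward pass:
ES_A = 0; EF_A = 7
ES_B = 0; EF_B = 10
ES_C = 7; EF_C = 7+16 = 23
ES_D = max(EF_A=7, EF_B=10) = 10; EF_D = 10+6 = 16
ES_E = max(EF_A=7, EF_B=10) = 10; EF_E = 10+5 = 15
ES_F = max(EF_C=23, EF_E=15) = 23; EF_F = 23+4 = 27
ES_G = max(EF_B=10, EF_C=23) = 23; EF_G = 23+12 = 35
ES_H = 15; EF_H = 15+10 = 25
ES_I = max(EF_B=10, EF_D=16, EF_E=15, EF_F=27, EF_G=35, EF_H=25) = 35; EF_I = 35+8 = 43
Expected project duration μ = 43 days. Critical path: A → C → G → I.

Variance along critical path = 0.111 + 11.111 + 7.111 + 2.778 = 21.111; σ = √21.111 = 4.595 days.
Z = (36 − 43) / 4.595 = -1.524
P(T ≤ 36) = Φ(-1.524) ≈ 0.064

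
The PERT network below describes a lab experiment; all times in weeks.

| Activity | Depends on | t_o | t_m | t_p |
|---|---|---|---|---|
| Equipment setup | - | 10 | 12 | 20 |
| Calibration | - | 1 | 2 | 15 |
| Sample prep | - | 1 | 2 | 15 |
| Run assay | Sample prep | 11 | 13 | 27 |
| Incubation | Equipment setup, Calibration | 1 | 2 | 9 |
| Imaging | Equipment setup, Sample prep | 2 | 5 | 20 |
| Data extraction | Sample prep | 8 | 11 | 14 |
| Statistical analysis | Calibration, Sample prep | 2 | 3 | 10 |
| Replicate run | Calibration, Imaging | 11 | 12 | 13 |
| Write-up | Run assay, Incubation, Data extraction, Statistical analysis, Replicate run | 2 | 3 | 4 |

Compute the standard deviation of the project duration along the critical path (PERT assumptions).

te_Equipment setup = (10 + 4·12 + 20)/6 = 78/6 = 13; σ²_Equipment setup = ((20−10)/6)² = 2.778
te_Calibration = (1 + 4·2 + 15)/6 = 24/6 = 4; σ²_Calibration = ((15−1)/6)² = 5.444
te_Sample prep = (1 + 4·2 + 15)/6 = 24/6 = 4; σ²_Sample prep = ((15−1)/6)² = 5.444
te_Run assay = (11 + 4·13 + 27)/6 = 90/6 = 15; σ²_Run assay = ((27−11)/6)² = 7.111
te_Incubation = (1 + 4·2 + 9)/6 = 18/6 = 3; σ²_Incubation = ((9−1)/6)² = 1.778
te_Imaging = (2 + 4·5 + 20)/6 = 42/6 = 7; σ²_Imaging = ((20−2)/6)² = 9.000
te_Data extraction = (8 + 4·11 + 14)/6 = 66/6 = 11; σ²_Data extraction = ((14−8)/6)² = 1.000
te_Statistical analysis = (2 + 4·3 + 10)/6 = 24/6 = 4; σ²_Statistical analysis = ((10−2)/6)² = 1.778
te_Replicate run = (11 + 4·12 + 13)/6 = 72/6 = 12; σ²_Replicate run = ((13−11)/6)² = 0.111
te_Write-up = (2 + 4·3 + 4)/6 = 18/6 = 3; σ²_Write-up = ((4−2)/6)² = 0.111

Forward pass:
ES_Equipment setup = 0; EF_Equipment setup = 13
ES_Calibration = 0; EF_Calibration = 4
ES_Sample prep = 0; EF_Sample prep = 4
ES_Run assay = 4; EF_Run assay = 4+15 = 19
ES_Incubation = max(EF_Equipment setup=13, EF_Calibration=4) = 13; EF_Incubation = 13+3 = 16
ES_Imaging = max(EF_Equipment setup=13, EF_Sample prep=4) = 13; EF_Imaging = 13+7 = 20
ES_Data extraction = 4; EF_Data extraction = 4+11 = 15
ES_Statistical analysis = max(EF_Calibration=4, EF_Sample prep=4) = 4; EF_Statistical analysis = 4+4 = 8
ES_Replicate run = max(EF_Calibration=4, EF_Imaging=20) = 20; EF_Replicate run = 20+12 = 32
ES_Write-up = max(EF_Run assay=19, EF_Incubation=16, EF_Data extraction=15, EF_Statistical analysis=8, EF_Replicate run=32) = 32; EF_Write-up = 32+3 = 35
Expected project duration μ = 35 weeks. Critical path: Equipment setup → Imaging → Replicate run → Write-up.

Variance along critical path = 2.778 + 9.000 + 0.111 + 0.111 = 12.000
σ = √12.000 = 3.464 weeks

3.46 weeks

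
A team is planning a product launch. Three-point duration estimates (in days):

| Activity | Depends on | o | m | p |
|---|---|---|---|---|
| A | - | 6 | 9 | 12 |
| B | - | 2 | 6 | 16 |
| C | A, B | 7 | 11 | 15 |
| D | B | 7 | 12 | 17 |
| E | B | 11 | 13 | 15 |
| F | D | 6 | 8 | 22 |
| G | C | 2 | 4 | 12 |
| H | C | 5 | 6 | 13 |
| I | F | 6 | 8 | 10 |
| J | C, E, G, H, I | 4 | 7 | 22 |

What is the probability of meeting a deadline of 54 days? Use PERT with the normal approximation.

te_A = (6 + 4·9 + 12)/6 = 54/6 = 9; σ²_A = ((12−6)/6)² = 1.000
te_B = (2 + 4·6 + 16)/6 = 42/6 = 7; σ²_B = ((16−2)/6)² = 5.444
te_C = (7 + 4·11 + 15)/6 = 66/6 = 11; σ²_C = ((15−7)/6)² = 1.778
te_D = (7 + 4·12 + 17)/6 = 72/6 = 12; σ²_D = ((17−7)/6)² = 2.778
te_E = (11 + 4·13 + 15)/6 = 78/6 = 13; σ²_E = ((15−11)/6)² = 0.444
te_F = (6 + 4·8 + 22)/6 = 60/6 = 10; σ²_F = ((22−6)/6)² = 7.111
te_G = (2 + 4·4 + 12)/6 = 30/6 = 5; σ²_G = ((12−2)/6)² = 2.778
te_H = (5 + 4·6 + 13)/6 = 42/6 = 7; σ²_H = ((13−5)/6)² = 1.778
te_I = (6 + 4·8 + 10)/6 = 48/6 = 8; σ²_I = ((10−6)/6)² = 0.444
te_J = (4 + 4·7 + 22)/6 = 54/6 = 9; σ²_J = ((22−4)/6)² = 9.000

Forward pass:
ES_A = 0; EF_A = 9
ES_B = 0; EF_B = 7
ES_C = max(EF_A=9, EF_B=7) = 9; EF_C = 9+11 = 20
ES_D = 7; EF_D = 7+12 = 19
ES_E = 7; EF_E = 7+13 = 20
ES_F = 19; EF_F = 19+10 = 29
ES_G = 20; EF_G = 20+5 = 25
ES_H = 20; EF_H = 20+7 = 27
ES_I = 29; EF_I = 29+8 = 37
ES_J = max(EF_C=20, EF_E=20, EF_G=25, EF_H=27, EF_I=37) = 37; EF_J = 37+9 = 46
Expected project duration μ = 46 days. Critical path: B → D → F → I → J.

Variance along critical path = 5.444 + 2.778 + 7.111 + 0.444 + 9.000 = 24.778; σ = √24.778 = 4.978 days.
Z = (54 − 46) / 4.978 = 1.607
P(T ≤ 54) = Φ(1.607) ≈ 0.946

0.946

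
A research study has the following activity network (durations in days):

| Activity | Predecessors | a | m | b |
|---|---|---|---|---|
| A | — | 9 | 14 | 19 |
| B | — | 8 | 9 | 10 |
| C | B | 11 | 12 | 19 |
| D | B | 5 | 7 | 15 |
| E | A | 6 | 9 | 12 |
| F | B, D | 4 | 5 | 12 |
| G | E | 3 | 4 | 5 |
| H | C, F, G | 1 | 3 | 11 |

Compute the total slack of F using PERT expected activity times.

4 days

te_A = (9 + 4·14 + 19)/6 = 84/6 = 14
te_B = (8 + 4·9 + 10)/6 = 54/6 = 9
te_C = (11 + 4·12 + 19)/6 = 78/6 = 13
te_D = (5 + 4·7 + 15)/6 = 48/6 = 8
te_E = (6 + 4·9 + 12)/6 = 54/6 = 9
te_F = (4 + 4·5 + 12)/6 = 36/6 = 6
te_G = (3 + 4·4 + 5)/6 = 24/6 = 4
te_H = (1 + 4·3 + 11)/6 = 24/6 = 4

Forward pass:
ES_A = 0; EF_A = 14
ES_B = 0; EF_B = 9
ES_C = 9; EF_C = 9+13 = 22
ES_D = 9; EF_D = 9+8 = 17
ES_E = 14; EF_E = 14+9 = 23
ES_F = max(EF_B=9, EF_D=17) = 17; EF_F = 17+6 = 23
ES_G = 23; EF_G = 23+4 = 27
ES_H = max(EF_C=22, EF_F=23, EF_G=27) = 27; EF_H = 27+4 = 31
Expected project duration μ = 31 days. Critical path: A → E → G → H.

Backward pass:
LF_H = 31; LS_H = 31−4 = 27
LF_G = LS_H = 27; LS_G = 27−4 = 23
LF_F = LS_H = 27; LS_F = 27−6 = 21
LF_E = LS_G = 23; LS_E = 23−9 = 14
LF_D = LS_F = 21; LS_D = 21−8 = 13
LF_C = LS_H = 27; LS_C = 27−13 = 14
LF_B = min(LS_C=14, LS_D=13, LS_F=21) = 13; LS_B = 13−9 = 4
LF_A = LS_E = 14; LS_A = 14−14 = 0
Slack_F = LS_F − ES_F = 21 − 17 = 4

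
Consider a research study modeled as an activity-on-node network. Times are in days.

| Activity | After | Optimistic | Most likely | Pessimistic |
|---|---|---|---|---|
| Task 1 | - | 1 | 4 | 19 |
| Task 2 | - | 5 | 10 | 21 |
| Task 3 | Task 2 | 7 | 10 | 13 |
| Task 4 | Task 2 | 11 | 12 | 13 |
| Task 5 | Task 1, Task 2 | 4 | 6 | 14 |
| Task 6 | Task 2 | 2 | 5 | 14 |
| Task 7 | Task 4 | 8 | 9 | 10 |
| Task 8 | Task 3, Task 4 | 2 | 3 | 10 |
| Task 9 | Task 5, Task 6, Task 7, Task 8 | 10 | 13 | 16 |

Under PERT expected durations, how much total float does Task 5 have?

te_Task 1 = (1 + 4·4 + 19)/6 = 36/6 = 6
te_Task 2 = (5 + 4·10 + 21)/6 = 66/6 = 11
te_Task 3 = (7 + 4·10 + 13)/6 = 60/6 = 10
te_Task 4 = (11 + 4·12 + 13)/6 = 72/6 = 12
te_Task 5 = (4 + 4·6 + 14)/6 = 42/6 = 7
te_Task 6 = (2 + 4·5 + 14)/6 = 36/6 = 6
te_Task 7 = (8 + 4·9 + 10)/6 = 54/6 = 9
te_Task 8 = (2 + 4·3 + 10)/6 = 24/6 = 4
te_Task 9 = (10 + 4·13 + 16)/6 = 78/6 = 13

Forward pass:
ES_Task 1 = 0; EF_Task 1 = 6
ES_Task 2 = 0; EF_Task 2 = 11
ES_Task 3 = 11; EF_Task 3 = 11+10 = 21
ES_Task 4 = 11; EF_Task 4 = 11+12 = 23
ES_Task 5 = max(EF_Task 1=6, EF_Task 2=11) = 11; EF_Task 5 = 11+7 = 18
ES_Task 6 = 11; EF_Task 6 = 11+6 = 17
ES_Task 7 = 23; EF_Task 7 = 23+9 = 32
ES_Task 8 = max(EF_Task 3=21, EF_Task 4=23) = 23; EF_Task 8 = 23+4 = 27
ES_Task 9 = max(EF_Task 5=18, EF_Task 6=17, EF_Task 7=32, EF_Task 8=27) = 32; EF_Task 9 = 32+13 = 45
Expected project duration μ = 45 days. Critical path: Task 2 → Task 4 → Task 7 → Task 9.

Backward pass:
LF_Task 9 = 45; LS_Task 9 = 45−13 = 32
LF_Task 8 = LS_Task 9 = 32; LS_Task 8 = 32−4 = 28
LF_Task 7 = LS_Task 9 = 32; LS_Task 7 = 32−9 = 23
LF_Task 6 = LS_Task 9 = 32; LS_Task 6 = 32−6 = 26
LF_Task 5 = LS_Task 9 = 32; LS_Task 5 = 32−7 = 25
LF_Task 4 = min(LS_Task 7=23, LS_Task 8=28) = 23; LS_Task 4 = 23−12 = 11
LF_Task 3 = LS_Task 8 = 28; LS_Task 3 = 28−10 = 18
LF_Task 2 = min(LS_Task 3=18, LS_Task 4=11, LS_Task 5=25, LS_Task 6=26) = 11; LS_Task 2 = 11−11 = 0
LF_Task 1 = LS_Task 5 = 25; LS_Task 1 = 25−6 = 19
Slack_Task 5 = LS_Task 5 − ES_Task 5 = 25 − 11 = 14

14 days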